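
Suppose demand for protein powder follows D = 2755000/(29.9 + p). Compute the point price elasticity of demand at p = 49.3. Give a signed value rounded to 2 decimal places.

-0.62

dD/dp = −2755000/(29.9 + p)² = -439.209. At p = 49.3, D = 34785.4.
Ed = (dD/dp)·(p/D) = (-439.209) × (49.3/34785.4) = -0.6224…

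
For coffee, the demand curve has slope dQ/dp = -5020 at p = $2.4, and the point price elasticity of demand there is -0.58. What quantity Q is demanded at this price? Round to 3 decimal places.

Ed = (dQ/dp)·(p/Q) ⇒ Q = (dQ/dp)·p/Ed = (-5020)·2.4/(-0.58) = 20772.41379…

20772.414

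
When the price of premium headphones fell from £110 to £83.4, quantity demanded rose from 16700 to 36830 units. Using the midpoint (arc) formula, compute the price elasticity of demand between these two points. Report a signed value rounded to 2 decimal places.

-2.73

%ΔQ = (36830 − 16700) / [(16700 + 36830)/2] = 20130/26765 = 0.752101…
%ΔP = (83.4 − 110) / [(110 + 83.4)/2] = -26.6/96.7 = -0.275077…
Arc Ed = %ΔQ / %ΔP = (20130/26765) / (-26.6/96.7) = -2.7341…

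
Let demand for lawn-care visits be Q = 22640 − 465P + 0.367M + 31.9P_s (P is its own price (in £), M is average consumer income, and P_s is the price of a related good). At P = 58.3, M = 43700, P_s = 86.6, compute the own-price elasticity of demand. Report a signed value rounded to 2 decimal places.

At the given values, Q = 22640 − 465(58.3) + 0.367(43700) + 31.9(86.6) = 14330.94.
∂Q/∂P = −465.
E = (-465) × (58.3/14330.94) = -1.8916…

-1.89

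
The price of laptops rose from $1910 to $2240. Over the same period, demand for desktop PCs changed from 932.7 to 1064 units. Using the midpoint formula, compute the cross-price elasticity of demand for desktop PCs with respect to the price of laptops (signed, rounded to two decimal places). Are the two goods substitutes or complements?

%ΔQ_{desktop PCs} = (1064 − 932.7)/avg = 131.3/998.35 = 0.131517…
%ΔP_{laptops} = (2240 − 1910)/avg = 330/2075 = 0.159036…
E_cross = (131.3/998.35) / (330/2075) = 0.8269…
E_cross > 0 ⇒ the goods are substitutes.

0.83; substitutes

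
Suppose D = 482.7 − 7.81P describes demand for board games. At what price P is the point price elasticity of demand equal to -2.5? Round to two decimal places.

44.15

Ed = −7.81P/(482.7 − 7.81P). Set this equal to -2.5:
7.81P = 2.5·(482.7 − 7.81P) ⇒ 7.81P(1 + 2.5) = 2.5·482.7
P = 2.5·482.7 / (7.81·3.5) = 44.1466…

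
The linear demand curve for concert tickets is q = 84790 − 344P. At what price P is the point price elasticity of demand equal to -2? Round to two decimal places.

164.32

Ed = −344P/(84790 − 344P). Set this equal to -2:
344P = 2·(84790 − 344P) ⇒ 344P(1 + 2) = 2·84790
P = 2·84790 / (344·3) = 164.3217…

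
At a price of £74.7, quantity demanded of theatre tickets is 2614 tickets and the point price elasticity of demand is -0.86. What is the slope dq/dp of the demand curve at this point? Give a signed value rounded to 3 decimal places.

-30.094

Ed = (dq/dp)·(p/q) ⇒ dq/dp = Ed·q/p = (-0.86)·2614/74.7 = -30.09424…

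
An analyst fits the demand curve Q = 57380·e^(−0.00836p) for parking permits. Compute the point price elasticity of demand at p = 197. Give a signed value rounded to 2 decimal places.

-1.65

dQ/dp = −0.00836·Q = -92.4099. At p = 197, Q = 11053.8.
Ed = (dQ/dp)·(p/Q) = (-92.4099) × (197/11053.8) = -1.6469…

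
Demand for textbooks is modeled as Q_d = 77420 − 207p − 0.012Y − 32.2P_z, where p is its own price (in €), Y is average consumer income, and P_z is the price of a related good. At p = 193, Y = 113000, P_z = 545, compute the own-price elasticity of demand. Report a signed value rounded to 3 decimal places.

-2.152

At the given values, Q_d = 77420 − 207(193) − 0.012(113000) − 32.2(545) = 18564.
∂Q_d/∂p = −207.
E = (-207) × (193/18564) = -2.15206…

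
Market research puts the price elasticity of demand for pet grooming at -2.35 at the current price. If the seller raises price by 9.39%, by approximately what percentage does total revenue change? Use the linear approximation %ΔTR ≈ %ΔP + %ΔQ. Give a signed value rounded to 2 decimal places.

%ΔQ ≈ Ed × %ΔP = (-2.35) × (+9.39%) = -22.0665%
%ΔTR ≈ %ΔP + %ΔQ = (+9.39%) + (-22.0665%) = -12.6765%

-12.68%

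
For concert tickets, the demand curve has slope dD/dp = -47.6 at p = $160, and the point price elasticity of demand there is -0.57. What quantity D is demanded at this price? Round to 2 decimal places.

13361.40

Ed = (dD/dp)·(p/D) ⇒ D = (dD/dp)·p/Ed = (-47.6)·160/(-0.57) = 13361.4035…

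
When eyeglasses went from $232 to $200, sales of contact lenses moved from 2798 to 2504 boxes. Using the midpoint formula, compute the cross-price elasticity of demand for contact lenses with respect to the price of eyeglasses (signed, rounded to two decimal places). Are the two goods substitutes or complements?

%ΔQ_{contact lenses} = (2504 − 2798)/avg = -294/2651 = -0.110901…
%ΔP_{eyeglasses} = (200 − 232)/avg = -32/216 = -0.148148…
E_cross = (-294/2651) / (-32/216) = 0.7485…
E_cross > 0 ⇒ the goods are substitutes.

0.75; substitutes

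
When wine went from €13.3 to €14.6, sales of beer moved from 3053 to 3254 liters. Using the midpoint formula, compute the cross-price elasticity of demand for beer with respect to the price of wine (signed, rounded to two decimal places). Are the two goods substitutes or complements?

%ΔQ_{beer} = (3254 − 3053)/avg = 201/3153.5 = 0.063738…
%ΔP_{wine} = (14.6 − 13.3)/avg = 1.3/13.95 = 0.093189…
E_cross = (201/3153.5) / (1.3/13.95) = 0.6839…
E_cross > 0 ⇒ the goods are substitutes.

0.68; substitutes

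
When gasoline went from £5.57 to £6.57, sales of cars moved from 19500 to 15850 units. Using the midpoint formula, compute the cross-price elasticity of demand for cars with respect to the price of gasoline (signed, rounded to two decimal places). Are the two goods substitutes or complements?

%ΔQ_{cars} = (15850 − 19500)/avg = -3650/17675 = -0.206506…
%ΔP_{gasoline} = (6.57 − 5.57)/avg = 1/6.07 = 0.164744…
E_cross = (-3650/17675) / (1/6.07) = -1.2534…
E_cross < 0 ⇒ the goods are complements.

-1.25; complements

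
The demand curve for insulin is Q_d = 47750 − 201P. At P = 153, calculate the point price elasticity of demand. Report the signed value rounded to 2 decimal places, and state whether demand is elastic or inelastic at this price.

dQ_d/dP = −201. At P = 153, Q_d = 47750 − 201(153) = 16997.
Ed = (dQ_d/dP)·(P/Q_d) = −201 × (153/16997) = -1.8093…
|Ed| = 1.81 > 1, so demand is elastic.

-1.81; elastic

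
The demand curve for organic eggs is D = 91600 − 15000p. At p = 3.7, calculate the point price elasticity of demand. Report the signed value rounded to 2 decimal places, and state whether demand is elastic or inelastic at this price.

dD/dp = −15000. At p = 3.7, D = 91600 − 15000(3.7) = 36100.
Ed = (dD/dp)·(p/D) = −15000 × (3.7/36100) = -1.5373…
|Ed| = 1.54 > 1, so demand is elastic.

-1.54; elastic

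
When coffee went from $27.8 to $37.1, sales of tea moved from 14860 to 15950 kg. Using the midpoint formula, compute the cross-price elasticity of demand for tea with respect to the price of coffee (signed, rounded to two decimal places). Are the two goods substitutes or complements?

%ΔQ_{tea} = (15950 − 14860)/avg = 1090/15405 = 0.070756…
%ΔP_{coffee} = (37.1 − 27.8)/avg = 9.3/32.45 = 0.286594…
E_cross = (1090/15405) / (9.3/32.45) = 0.2468…
E_cross > 0 ⇒ the goods are substitutes.

0.25; substitutes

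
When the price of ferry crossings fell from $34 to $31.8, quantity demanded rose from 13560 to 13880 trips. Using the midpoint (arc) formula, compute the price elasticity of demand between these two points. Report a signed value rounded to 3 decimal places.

%ΔQ = (13880 − 13560) / [(13560 + 13880)/2] = 320/13720 = 0.023323…
%ΔP = (31.8 − 34) / [(34 + 31.8)/2] = -2.2/32.9 = -0.066869…
Arc Ed = %ΔQ / %ΔP = (320/13720) / (-2.2/32.9) = -0.34879…

-0.349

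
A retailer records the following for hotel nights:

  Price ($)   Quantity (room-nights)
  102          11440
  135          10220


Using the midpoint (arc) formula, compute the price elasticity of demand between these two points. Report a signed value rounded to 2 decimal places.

%ΔQ = (10220 − 11440) / [(11440 + 10220)/2] = -1220/10830 = -0.112650…
%ΔP = (135 − 102) / [(102 + 135)/2] = 33/118.5 = 0.278481…
Arc Ed = %ΔQ / %ΔP = (-1220/10830) / (33/118.5) = -0.4045…

-0.40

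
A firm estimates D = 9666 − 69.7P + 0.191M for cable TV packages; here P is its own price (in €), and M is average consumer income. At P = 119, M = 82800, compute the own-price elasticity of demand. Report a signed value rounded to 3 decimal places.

At the given values, D = 9666 − 69.7(119) + 0.191(82800) = 17186.5.
∂D/∂P = −69.7.
E = (-69.7) × (119/17186.5) = -0.48260…

-0.483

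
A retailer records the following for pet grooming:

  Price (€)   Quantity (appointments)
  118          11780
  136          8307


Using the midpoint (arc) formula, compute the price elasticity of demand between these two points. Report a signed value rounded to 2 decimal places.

-2.44

%ΔQ = (8307 − 11780) / [(11780 + 8307)/2] = -3473/10043.5 = -0.345795…
%ΔP = (136 − 118) / [(118 + 136)/2] = 18/127 = 0.141732…
Arc Ed = %ΔQ / %ΔP = (-3473/10043.5) / (18/127) = -2.4397…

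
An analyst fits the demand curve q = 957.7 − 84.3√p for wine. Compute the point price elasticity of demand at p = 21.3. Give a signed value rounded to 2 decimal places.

dq/dp = −84.3/(2√p) = -9.13288. At p = 21.3, q = 568.639.
Ed = (dq/dp)·(p/q) = (-9.13288) × (21.3/568.639) = -0.3420…

-0.34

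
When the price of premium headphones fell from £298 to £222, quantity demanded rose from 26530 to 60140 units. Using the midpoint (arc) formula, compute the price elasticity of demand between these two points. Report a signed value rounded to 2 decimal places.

%ΔQ = (60140 − 26530) / [(26530 + 60140)/2] = 33610/43335 = 0.775585…
%ΔP = (222 − 298) / [(298 + 222)/2] = -76/260 = -0.292307…
Arc Ed = %ΔQ / %ΔP = (33610/43335) / (-76/260) = -2.6533…

-2.65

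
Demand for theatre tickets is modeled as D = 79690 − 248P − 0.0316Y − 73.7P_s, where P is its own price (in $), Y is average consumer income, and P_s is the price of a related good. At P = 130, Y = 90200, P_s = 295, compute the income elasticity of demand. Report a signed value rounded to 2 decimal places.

At the given values, D = 79690 − 248(130) − 0.0316(90200) − 73.7(295) = 22858.18.
∂D/∂Y = -0.0316.
E = (-0.0316) × (90200/22858.18) = -0.1246…

-0.12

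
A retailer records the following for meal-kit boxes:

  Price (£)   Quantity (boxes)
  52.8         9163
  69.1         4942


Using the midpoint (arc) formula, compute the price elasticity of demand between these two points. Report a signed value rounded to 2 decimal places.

-2.24

%ΔQ = (4942 − 9163) / [(9163 + 4942)/2] = -4221/7052.5 = -0.598511…
%ΔP = (69.1 − 52.8) / [(52.8 + 69.1)/2] = 16.3/60.95 = 0.267432…
Arc Ed = %ΔQ / %ΔP = (-4221/7052.5) / (16.3/60.95) = -2.2379…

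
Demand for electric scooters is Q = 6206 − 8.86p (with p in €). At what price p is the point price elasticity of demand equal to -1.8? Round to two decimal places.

Ed = −8.86p/(6206 − 8.86p). Set this equal to -1.8:
8.86p = 1.8·(6206 − 8.86p) ⇒ 8.86p(1 + 1.8) = 1.8·6206
p = 1.8·6206 / (8.86·2.8) = 450.2902…

450.29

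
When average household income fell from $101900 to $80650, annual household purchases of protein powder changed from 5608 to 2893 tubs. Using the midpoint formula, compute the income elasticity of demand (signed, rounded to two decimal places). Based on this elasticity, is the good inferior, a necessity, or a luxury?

2.74; luxury

%ΔQ = (2893 − 5608)/[( 5608 + 2893)/2] = -2715/4250.5 = -0.638748…
%ΔIncome = (80650 − 101900)/[( 101900 + 80650)/2] = -21250/91275 = -0.232812…
E_income = (-2715/4250.5) / (-21250/91275) = 2.7436…
E_income > 1 ⇒ normal good, luxury.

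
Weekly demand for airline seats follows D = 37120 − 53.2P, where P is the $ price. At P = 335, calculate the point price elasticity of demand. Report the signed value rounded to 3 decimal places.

-0.924

dD/dP = −53.2. At P = 335, D = 37120 − 53.2(335) = 19298.
Ed = (dD/dP)·(P/D) = −53.2 × (335/19298) = -0.92351…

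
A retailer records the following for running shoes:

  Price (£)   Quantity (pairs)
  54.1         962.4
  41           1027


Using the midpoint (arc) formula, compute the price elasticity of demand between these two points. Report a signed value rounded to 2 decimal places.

%ΔQ = (1027 − 962.4) / [(962.4 + 1027)/2] = 64.6/994.7 = 0.064944…
%ΔP = (41 − 54.1) / [(54.1 + 41)/2] = -13.1/47.55 = -0.275499…
Arc Ed = %ΔQ / %ΔP = (64.6/994.7) / (-13.1/47.55) = -0.2357…

-0.24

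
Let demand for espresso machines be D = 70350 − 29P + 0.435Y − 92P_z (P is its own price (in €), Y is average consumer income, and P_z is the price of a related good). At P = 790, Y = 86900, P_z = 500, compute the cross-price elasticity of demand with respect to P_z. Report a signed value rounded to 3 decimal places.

At the given values, D = 70350 − 29(790) + 0.435(86900) − 92(500) = 39241.5.
∂D/∂P_z = -92.
E = (-92) × (500/39241.5) = -1.17222…

-1.172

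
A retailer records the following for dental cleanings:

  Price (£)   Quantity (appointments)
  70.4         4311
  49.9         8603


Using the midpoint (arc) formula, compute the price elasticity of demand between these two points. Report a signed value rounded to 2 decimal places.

%ΔQ = (8603 − 4311) / [(4311 + 8603)/2] = 4292/6457 = 0.664704…
%ΔP = (49.9 − 70.4) / [(70.4 + 49.9)/2] = -20.5/60.15 = -0.340814…
Arc Ed = %ΔQ / %ΔP = (4292/6457) / (-20.5/60.15) = -1.9503…

-1.95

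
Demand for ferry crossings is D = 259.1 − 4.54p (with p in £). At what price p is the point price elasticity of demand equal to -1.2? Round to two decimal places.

Ed = −4.54p/(259.1 − 4.54p). Set this equal to -1.2:
4.54p = 1.2·(259.1 − 4.54p) ⇒ 4.54p(1 + 1.2) = 1.2·259.1
p = 1.2·259.1 / (4.54·2.2) = 31.1293…

31.13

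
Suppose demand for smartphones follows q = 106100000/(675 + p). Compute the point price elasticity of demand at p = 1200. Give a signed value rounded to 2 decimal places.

-0.64

dq/dp = −106100000/(675 + p)² = -30.1796. At p = 1200, q = 56586.7.
Ed = (dq/dp)·(p/q) = (-30.1796) × (1200/56586.7) = -0.64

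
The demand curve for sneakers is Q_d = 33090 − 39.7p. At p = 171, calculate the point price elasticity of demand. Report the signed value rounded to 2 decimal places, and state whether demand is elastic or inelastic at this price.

dQ_d/dp = −39.7. At p = 171, Q_d = 33090 − 39.7(171) = 26301.3.
Ed = (dQ_d/dp)·(p/Q_d) = −39.7 × (171/26301.3) = -0.2581…
|Ed| = 0.26 < 1, so demand is inelastic.

-0.26; inelastic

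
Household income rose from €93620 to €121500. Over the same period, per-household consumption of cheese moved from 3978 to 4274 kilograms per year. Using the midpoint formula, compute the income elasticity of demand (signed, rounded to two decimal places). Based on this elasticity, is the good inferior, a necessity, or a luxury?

0.28; necessity

%ΔQ = (4274 − 3978)/[( 3978 + 4274)/2] = 296/4126 = 0.071740…
%ΔIncome = (121500 − 93620)/[( 93620 + 121500)/2] = 27880/107560 = 0.259204…
E_income = (296/4126) / (27880/107560) = 0.2767…
0 < E_income < 1 ⇒ normal good, necessity.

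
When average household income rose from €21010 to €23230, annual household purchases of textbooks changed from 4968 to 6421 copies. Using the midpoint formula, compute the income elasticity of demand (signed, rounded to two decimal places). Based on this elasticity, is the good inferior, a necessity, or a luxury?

2.54; luxury

%ΔQ = (6421 − 4968)/[( 4968 + 6421)/2] = 1453/5694.5 = 0.255158…
%ΔIncome = (23230 − 21010)/[( 21010 + 23230)/2] = 2220/22120 = 0.100361…
E_income = (1453/5694.5) / (2220/22120) = 2.5423…
E_income > 1 ⇒ normal good, luxury.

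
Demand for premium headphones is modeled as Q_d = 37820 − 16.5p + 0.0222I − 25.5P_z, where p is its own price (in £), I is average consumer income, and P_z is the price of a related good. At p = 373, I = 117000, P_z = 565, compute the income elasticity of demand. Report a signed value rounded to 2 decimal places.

0.13

At the given values, Q_d = 37820 − 16.5(373) + 0.0222(117000) − 25.5(565) = 19855.4.
∂Q_d/∂I = 0.0222.
E = (0.0222) × (117000/19855.4) = 0.1308…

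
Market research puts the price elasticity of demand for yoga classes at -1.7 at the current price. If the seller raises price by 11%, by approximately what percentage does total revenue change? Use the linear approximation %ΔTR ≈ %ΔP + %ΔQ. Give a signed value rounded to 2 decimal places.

%ΔQ ≈ Ed × %ΔP = (-1.7) × (+11%) = -18.7000%
%ΔTR ≈ %ΔP + %ΔQ = (+11%) + (-18.7000%) = -7.7000%

-7.70%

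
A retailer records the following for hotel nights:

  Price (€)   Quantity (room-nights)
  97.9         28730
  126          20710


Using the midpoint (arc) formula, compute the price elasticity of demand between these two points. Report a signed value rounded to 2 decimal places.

%ΔQ = (20710 − 28730) / [(28730 + 20710)/2] = -8020/24720 = -0.324433…
%ΔP = (126 − 97.9) / [(97.9 + 126)/2] = 28.1/111.95 = 0.251004…
Arc Ed = %ΔQ / %ΔP = (-8020/24720) / (28.1/111.95) = -1.2925…

-1.29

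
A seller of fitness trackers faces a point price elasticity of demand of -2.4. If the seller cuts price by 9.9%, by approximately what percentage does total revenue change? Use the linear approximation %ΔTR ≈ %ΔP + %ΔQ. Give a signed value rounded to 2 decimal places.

%ΔQ ≈ Ed × %ΔP = (-2.4) × (-9.9%) = +23.7600%
%ΔTR ≈ %ΔP + %ΔQ = (-9.9%) + (+23.7600%) = +13.8600%

+13.86%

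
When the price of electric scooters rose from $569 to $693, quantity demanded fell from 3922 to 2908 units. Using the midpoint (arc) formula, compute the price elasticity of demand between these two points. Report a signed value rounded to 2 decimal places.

%ΔQ = (2908 − 3922) / [(3922 + 2908)/2] = -1014/3415 = -0.296925…
%ΔP = (693 − 569) / [(569 + 693)/2] = 124/631 = 0.196513…
Arc Ed = %ΔQ / %ΔP = (-1014/3415) / (124/631) = -1.5109…

-1.51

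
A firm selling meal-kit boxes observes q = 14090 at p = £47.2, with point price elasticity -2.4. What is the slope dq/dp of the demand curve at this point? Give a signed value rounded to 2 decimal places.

Ed = (dq/dp)·(p/q) ⇒ dq/dp = Ed·q/p = (-2.4)·14090/47.2 = -716.4406…

-716.44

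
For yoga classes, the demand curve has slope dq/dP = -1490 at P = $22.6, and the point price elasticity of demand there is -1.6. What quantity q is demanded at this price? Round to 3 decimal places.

21046.250

Ed = (dq/dP)·(P/q) ⇒ q = (dq/dP)·P/Ed = (-1490)·22.6/(-1.6) = 21046.25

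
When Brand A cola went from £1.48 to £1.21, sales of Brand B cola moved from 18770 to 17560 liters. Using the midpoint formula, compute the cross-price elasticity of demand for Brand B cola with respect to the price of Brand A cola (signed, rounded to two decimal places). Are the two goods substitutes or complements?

%ΔQ_{Brand B cola} = (17560 − 18770)/avg = -1210/18165 = -0.066611…
%ΔP_{Brand A cola} = (1.21 − 1.48)/avg = -0.27/1.345 = -0.200743…
E_cross = (-1210/18165) / (-0.27/1.345) = 0.3318…
E_cross > 0 ⇒ the goods are substitutes.

0.33; substitutes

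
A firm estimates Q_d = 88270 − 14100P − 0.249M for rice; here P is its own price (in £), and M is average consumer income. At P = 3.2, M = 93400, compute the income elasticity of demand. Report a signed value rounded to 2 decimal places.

-1.17

At the given values, Q_d = 88270 − 14100(3.2) − 0.249(93400) = 19893.4.
∂Q_d/∂M = -0.249.
E = (-0.249) × (93400/19893.4) = -1.1690…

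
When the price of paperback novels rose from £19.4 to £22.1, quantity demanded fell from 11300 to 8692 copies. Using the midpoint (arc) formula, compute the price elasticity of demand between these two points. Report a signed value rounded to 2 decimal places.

-2.01

%ΔQ = (8692 − 11300) / [(11300 + 8692)/2] = -2608/9996 = -0.260904…
%ΔP = (22.1 − 19.4) / [(19.4 + 22.1)/2] = 2.7/20.75 = 0.130120…
Arc Ed = %ΔQ / %ΔP = (-2608/9996) / (2.7/20.75) = -2.0050…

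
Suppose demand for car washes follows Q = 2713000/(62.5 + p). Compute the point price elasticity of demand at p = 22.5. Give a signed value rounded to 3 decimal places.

dQ/dp = −2713000/(62.5 + p)² = -375.502. At p = 22.5, Q = 31917.6.
Ed = (dQ/dp)·(p/Q) = (-375.502) × (22.5/31917.6) = -0.26470…

-0.265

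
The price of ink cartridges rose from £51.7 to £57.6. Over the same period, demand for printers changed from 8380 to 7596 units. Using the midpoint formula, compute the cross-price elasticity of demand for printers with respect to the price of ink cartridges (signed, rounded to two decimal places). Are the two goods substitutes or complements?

%ΔQ_{printers} = (7596 − 8380)/avg = -784/7988 = -0.098147…
%ΔP_{ink cartridges} = (57.6 − 51.7)/avg = 5.9/54.65 = 0.107959…
E_cross = (-784/7988) / (5.9/54.65) = -0.9091…
E_cross < 0 ⇒ the goods are complements.

-0.91; complements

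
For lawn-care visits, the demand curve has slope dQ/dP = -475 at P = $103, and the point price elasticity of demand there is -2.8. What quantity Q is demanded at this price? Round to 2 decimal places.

Ed = (dQ/dP)·(P/Q) ⇒ Q = (dQ/dP)·P/Ed = (-475)·103/(-2.8) = 17473.2142…

17473.21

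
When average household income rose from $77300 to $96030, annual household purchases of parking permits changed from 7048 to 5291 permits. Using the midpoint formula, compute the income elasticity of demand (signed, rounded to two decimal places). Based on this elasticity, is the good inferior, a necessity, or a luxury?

-1.32; inferior

%ΔQ = (5291 − 7048)/[( 7048 + 5291)/2] = -1757/6169.5 = -0.284788…
%ΔIncome = (96030 − 77300)/[( 77300 + 96030)/2] = 18730/86665 = 0.216119…
E_income = (-1757/6169.5) / (18730/86665) = -1.3177…
E_income < 0 ⇒ inferior good.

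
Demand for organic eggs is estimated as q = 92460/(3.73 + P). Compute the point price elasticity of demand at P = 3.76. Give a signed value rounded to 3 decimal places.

dq/dP = −92460/(3.73 + P)² = -1648.13. At P = 3.76, q = 12344.5.
Ed = (dq/dP)·(P/q) = (-1648.13) × (3.76/12344.5) = -0.50200…

-0.502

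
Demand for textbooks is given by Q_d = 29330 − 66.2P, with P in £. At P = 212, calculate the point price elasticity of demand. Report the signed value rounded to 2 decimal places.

-0.92

dQ_d/dP = −66.2. At P = 212, Q_d = 29330 − 66.2(212) = 15295.6.
Ed = (dQ_d/dP)·(P/Q_d) = −66.2 × (212/15295.6) = -0.9175…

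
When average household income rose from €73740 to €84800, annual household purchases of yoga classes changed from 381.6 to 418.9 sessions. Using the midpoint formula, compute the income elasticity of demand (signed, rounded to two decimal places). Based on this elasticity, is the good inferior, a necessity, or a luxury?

0.67; necessity

%ΔQ = (418.9 − 381.6)/[( 381.6 + 418.9)/2] = 37.3/400.25 = 0.093191…
%ΔIncome = (84800 − 73740)/[( 73740 + 84800)/2] = 11060/79270 = 0.139523…
E_income = (37.3/400.25) / (11060/79270) = 0.6679…
0 < E_income < 1 ⇒ normal good, necessity.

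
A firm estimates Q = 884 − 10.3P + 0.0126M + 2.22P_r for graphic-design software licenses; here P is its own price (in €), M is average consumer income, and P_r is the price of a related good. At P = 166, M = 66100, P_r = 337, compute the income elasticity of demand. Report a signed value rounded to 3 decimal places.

At the given values, Q = 884 − 10.3(166) + 0.0126(66100) + 2.22(337) = 755.2.
∂Q/∂M = 0.0126.
E = (0.0126) × (66100/755.2) = 1.10283…

1.103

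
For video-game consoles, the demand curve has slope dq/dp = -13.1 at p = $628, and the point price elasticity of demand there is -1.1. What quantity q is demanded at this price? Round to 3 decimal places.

7478.909

Ed = (dq/dp)·(p/q) ⇒ q = (dq/dp)·p/Ed = (-13.1)·628/(-1.1) = 7478.90909…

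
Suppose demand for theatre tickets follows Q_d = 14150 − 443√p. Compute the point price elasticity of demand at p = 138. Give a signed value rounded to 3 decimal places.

-0.291

dQ_d/dp = −443/(2√p) = -18.8553. At p = 138, Q_d = 8945.93.
Ed = (dQ_d/dp)·(p/Q_d) = (-18.8553) × (138/8945.93) = -0.29086…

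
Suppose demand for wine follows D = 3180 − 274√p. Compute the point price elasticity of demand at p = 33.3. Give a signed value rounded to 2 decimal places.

dD/dp = −274/(2√p) = -23.741. At p = 33.3, D = 1598.85.
Ed = (dD/dp)·(p/D) = (-23.741) × (33.3/1598.85) = -0.4944…

-0.49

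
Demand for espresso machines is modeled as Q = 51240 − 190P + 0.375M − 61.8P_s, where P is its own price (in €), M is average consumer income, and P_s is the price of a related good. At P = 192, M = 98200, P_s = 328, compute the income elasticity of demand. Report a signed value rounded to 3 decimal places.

At the given values, Q = 51240 − 190(192) + 0.375(98200) − 61.8(328) = 31314.6.
∂Q/∂M = 0.375.
E = (0.375) × (98200/31314.6) = 1.17596…

1.176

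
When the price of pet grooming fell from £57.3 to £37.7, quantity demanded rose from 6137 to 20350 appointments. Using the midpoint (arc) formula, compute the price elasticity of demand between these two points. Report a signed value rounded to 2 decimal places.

%ΔQ = (20350 − 6137) / [(6137 + 20350)/2] = 14213/13243.5 = 1.073205…
%ΔP = (37.7 − 57.3) / [(57.3 + 37.7)/2] = -19.6/47.5 = -0.412631…
Arc Ed = %ΔQ / %ΔP = (14213/13243.5) / (-19.6/47.5) = -2.6008…

-2.60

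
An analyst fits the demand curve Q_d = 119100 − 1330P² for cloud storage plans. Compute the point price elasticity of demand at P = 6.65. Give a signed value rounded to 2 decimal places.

dQ_d/dP = −2·1330·P = -17689. At P = 6.65, Q_d = 60284.075.
Ed = (dQ_d/dP)·(P/Q_d) = (-17689) × (6.65/60284.075) = -1.9512…

-1.95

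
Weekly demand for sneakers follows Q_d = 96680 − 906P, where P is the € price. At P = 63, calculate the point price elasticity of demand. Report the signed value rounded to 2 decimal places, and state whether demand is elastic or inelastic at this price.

-1.44; elastic

dQ_d/dP = −906. At P = 63, Q_d = 96680 − 906(63) = 39602.
Ed = (dQ_d/dP)·(P/Q_d) = −906 × (63/39602) = -1.4412…
|Ed| = 1.44 > 1, so demand is elastic.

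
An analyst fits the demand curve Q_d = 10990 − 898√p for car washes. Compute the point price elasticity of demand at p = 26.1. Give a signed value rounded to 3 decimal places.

-0.358

dQ_d/dp = −898/(2√p) = -87.8873. At p = 26.1, Q_d = 6402.28.
Ed = (dQ_d/dp)·(p/Q_d) = (-87.8873) × (26.1/6402.28) = -0.35828…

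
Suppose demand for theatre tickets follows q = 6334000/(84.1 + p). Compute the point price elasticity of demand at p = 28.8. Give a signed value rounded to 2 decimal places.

-0.26

dq/dp = −6334000/(84.1 + p)² = -496.924. At p = 28.8, q = 56102.7.
Ed = (dq/dp)·(p/q) = (-496.924) × (28.8/56102.7) = -0.2550…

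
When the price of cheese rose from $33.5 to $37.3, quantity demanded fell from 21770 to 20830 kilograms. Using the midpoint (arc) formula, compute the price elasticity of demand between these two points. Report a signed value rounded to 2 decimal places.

-0.41

%ΔQ = (20830 − 21770) / [(21770 + 20830)/2] = -940/21300 = -0.044131…
%ΔP = (37.3 − 33.5) / [(33.5 + 37.3)/2] = 3.8/35.4 = 0.107344…
Arc Ed = %ΔQ / %ΔP = (-940/21300) / (3.8/35.4) = -0.4111…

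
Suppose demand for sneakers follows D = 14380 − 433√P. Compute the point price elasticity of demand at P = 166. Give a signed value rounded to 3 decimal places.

-0.317

dD/dP = −433/(2√P) = -16.8037. At P = 166, D = 8801.19.
Ed = (dD/dP)·(P/D) = (-16.8037) × (166/8801.19) = -0.31693…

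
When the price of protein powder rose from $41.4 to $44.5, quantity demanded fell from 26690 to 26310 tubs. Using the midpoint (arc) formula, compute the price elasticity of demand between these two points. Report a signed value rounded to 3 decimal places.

-0.199

%ΔQ = (26310 − 26690) / [(26690 + 26310)/2] = -380/26500 = -0.014339…
%ΔP = (44.5 − 41.4) / [(41.4 + 44.5)/2] = 3.1/42.95 = 0.072176…
Arc Ed = %ΔQ / %ΔP = (-380/26500) / (3.1/42.95) = -0.19867…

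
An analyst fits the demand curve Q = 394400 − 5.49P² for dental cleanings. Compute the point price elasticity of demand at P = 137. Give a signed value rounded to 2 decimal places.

-0.71

dQ/dP = −2·5.49·P = -1504.26. At P = 137, Q = 291358.19.
Ed = (dQ/dP)·(P/Q) = (-1504.26) × (137/291358.19) = -0.7073…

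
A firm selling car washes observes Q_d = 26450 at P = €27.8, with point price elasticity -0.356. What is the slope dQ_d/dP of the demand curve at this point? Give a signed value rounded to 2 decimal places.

-338.71

Ed = (dQ_d/dP)·(P/Q_d) ⇒ dQ_d/dP = Ed·Q_d/P = (-0.356)·26450/27.8 = -338.7122…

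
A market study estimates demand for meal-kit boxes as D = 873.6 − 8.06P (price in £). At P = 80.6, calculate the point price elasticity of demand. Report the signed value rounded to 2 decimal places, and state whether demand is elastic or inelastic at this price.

-2.90; elastic

dD/dP = −8.06. At P = 80.6, D = 873.6 − 8.06(80.6) = 223.964.
Ed = (dD/dP)·(P/D) = −8.06 × (80.6/223.964) = -2.9006…
|Ed| = 2.90 > 1, so demand is elastic.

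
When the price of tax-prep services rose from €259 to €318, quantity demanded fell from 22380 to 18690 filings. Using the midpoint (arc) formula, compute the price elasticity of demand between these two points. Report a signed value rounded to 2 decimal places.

%ΔQ = (18690 − 22380) / [(22380 + 18690)/2] = -3690/20535 = -0.179693…
%ΔP = (318 − 259) / [(259 + 318)/2] = 59/288.5 = 0.204506…
Arc Ed = %ΔQ / %ΔP = (-3690/20535) / (59/288.5) = -0.8786…

-0.88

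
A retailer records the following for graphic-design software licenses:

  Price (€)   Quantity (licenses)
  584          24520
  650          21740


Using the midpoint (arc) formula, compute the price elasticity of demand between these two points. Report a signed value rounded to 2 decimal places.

%ΔQ = (21740 − 24520) / [(24520 + 21740)/2] = -2780/23130 = -0.120190…
%ΔP = (650 − 584) / [(584 + 650)/2] = 66/617 = 0.106969…
Arc Ed = %ΔQ / %ΔP = (-2780/23130) / (66/617) = -1.1235…

-1.12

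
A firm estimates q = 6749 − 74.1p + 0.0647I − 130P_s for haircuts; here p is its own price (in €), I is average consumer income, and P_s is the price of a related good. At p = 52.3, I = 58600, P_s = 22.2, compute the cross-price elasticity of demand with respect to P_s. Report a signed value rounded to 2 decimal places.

At the given values, q = 6749 − 74.1(52.3) + 0.0647(58600) − 130(22.2) = 3778.99.
∂q/∂P_s = -130.
E = (-130) × (22.2/3778.99) = -0.7636…

-0.76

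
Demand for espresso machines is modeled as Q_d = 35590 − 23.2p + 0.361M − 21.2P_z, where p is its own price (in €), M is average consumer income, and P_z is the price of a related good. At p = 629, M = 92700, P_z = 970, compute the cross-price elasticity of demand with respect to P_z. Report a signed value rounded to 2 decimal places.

-0.61

At the given values, Q_d = 35590 − 23.2(629) + 0.361(92700) − 21.2(970) = 33897.9.
∂Q_d/∂P_z = -21.2.
E = (-21.2) × (970/33897.9) = -0.6066…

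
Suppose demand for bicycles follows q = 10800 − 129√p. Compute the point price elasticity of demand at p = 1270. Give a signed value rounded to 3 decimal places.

-0.371

dq/dp = −129/(2√p) = -1.80991. At p = 1270, q = 6202.82.
Ed = (dq/dp)·(p/q) = (-1.80991) × (1270/6202.82) = -0.37057…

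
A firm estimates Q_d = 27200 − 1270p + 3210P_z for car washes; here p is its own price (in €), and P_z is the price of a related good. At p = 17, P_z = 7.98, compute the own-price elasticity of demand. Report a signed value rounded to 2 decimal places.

At the given values, Q_d = 27200 − 1270(17) + 3210(7.98) = 31225.8.
∂Q_d/∂p = −1270.
E = (-1270) × (17/31225.8) = -0.6914…

-0.69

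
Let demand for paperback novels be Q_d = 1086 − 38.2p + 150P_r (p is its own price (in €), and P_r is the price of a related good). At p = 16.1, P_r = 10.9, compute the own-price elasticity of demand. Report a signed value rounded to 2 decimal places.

-0.29

At the given values, Q_d = 1086 − 38.2(16.1) + 150(10.9) = 2105.98.
∂Q_d/∂p = −38.2.
E = (-38.2) × (16.1/2105.98) = -0.2920…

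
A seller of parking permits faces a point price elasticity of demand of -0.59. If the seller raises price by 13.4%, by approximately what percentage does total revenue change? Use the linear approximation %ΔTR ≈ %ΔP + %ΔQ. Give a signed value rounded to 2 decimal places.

+5.49%

%ΔQ ≈ Ed × %ΔP = (-0.59) × (+13.4%) = -7.9060%
%ΔTR ≈ %ΔP + %ΔQ = (+13.4%) + (-7.9060%) = +5.4940%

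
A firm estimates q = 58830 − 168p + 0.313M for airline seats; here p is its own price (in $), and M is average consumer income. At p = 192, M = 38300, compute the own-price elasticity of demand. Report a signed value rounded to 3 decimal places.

-0.836

At the given values, q = 58830 − 168(192) + 0.313(38300) = 38561.9.
∂q/∂p = −168.
E = (-168) × (192/38561.9) = -0.83647…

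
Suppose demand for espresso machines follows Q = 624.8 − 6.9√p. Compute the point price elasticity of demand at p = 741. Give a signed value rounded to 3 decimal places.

dQ/dp = −6.9/(2√p) = -0.126739. At p = 741, Q = 436.973.
Ed = (dQ/dp)·(p/Q) = (-0.126739) × (741/436.973) = -0.21491…

-0.215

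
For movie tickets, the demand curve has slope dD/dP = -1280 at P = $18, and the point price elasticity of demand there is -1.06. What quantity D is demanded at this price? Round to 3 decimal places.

21735.849

Ed = (dD/dP)·(P/D) ⇒ D = (dD/dP)·P/Ed = (-1280)·18/(-1.06) = 21735.84905…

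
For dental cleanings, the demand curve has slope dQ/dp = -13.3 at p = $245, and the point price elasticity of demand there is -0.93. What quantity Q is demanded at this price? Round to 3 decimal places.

3503.763

Ed = (dQ/dp)·(p/Q) ⇒ Q = (dQ/dp)·p/Ed = (-13.3)·245/(-0.93) = 3503.76344…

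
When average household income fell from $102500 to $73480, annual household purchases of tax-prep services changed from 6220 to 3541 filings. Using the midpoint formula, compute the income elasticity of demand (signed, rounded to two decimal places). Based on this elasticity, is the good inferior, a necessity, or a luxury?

1.66; luxury

%ΔQ = (3541 − 6220)/[( 6220 + 3541)/2] = -2679/4880.5 = -0.548919…
%ΔIncome = (73480 − 102500)/[( 102500 + 73480)/2] = -29020/87990 = -0.329810…
E_income = (-2679/4880.5) / (-29020/87990) = 1.6643…
E_income > 1 ⇒ normal good, luxury.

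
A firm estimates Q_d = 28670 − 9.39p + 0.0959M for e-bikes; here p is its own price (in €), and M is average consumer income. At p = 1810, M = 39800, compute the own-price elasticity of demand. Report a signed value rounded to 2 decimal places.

At the given values, Q_d = 28670 − 9.39(1810) + 0.0959(39800) = 15490.92.
∂Q_d/∂p = −9.39.
E = (-9.39) × (1810/15490.92) = -1.0971…

-1.10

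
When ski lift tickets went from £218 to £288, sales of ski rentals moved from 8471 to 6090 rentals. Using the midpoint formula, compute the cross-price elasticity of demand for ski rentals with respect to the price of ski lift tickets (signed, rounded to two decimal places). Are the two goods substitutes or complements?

%ΔQ_{ski rentals} = (6090 − 8471)/avg = -2381/7280.5 = -0.327037…
%ΔP_{ski lift tickets} = (288 − 218)/avg = 70/253 = 0.276679…
E_cross = (-2381/7280.5) / (70/253) = -1.1820…
E_cross < 0 ⇒ the goods are complements.

-1.18; complements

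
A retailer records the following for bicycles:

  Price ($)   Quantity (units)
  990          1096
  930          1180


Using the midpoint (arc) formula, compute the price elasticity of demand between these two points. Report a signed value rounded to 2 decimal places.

-1.18

%ΔQ = (1180 − 1096) / [(1096 + 1180)/2] = 84/1138 = 0.073813…
%ΔP = (930 − 990) / [(990 + 930)/2] = -60/960 = -0.0625
Arc Ed = %ΔQ / %ΔP = (84/1138) / (-60/960) = -1.1810…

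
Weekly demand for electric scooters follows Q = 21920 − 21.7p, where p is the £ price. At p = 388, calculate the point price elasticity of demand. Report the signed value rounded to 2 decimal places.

dQ/dp = −21.7. At p = 388, Q = 21920 − 21.7(388) = 13500.4.
Ed = (dQ/dp)·(p/Q) = −21.7 × (388/13500.4) = -0.6236…

-0.62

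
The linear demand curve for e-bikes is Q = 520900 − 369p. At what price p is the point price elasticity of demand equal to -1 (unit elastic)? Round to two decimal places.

705.83

Ed = −369p/(520900 − 369p). Set this equal to -1:
369p = 1·(520900 − 369p) ⇒ 369p(1 + 1) = 1·520900
p = 1·520900 / (369·2) = 705.8265…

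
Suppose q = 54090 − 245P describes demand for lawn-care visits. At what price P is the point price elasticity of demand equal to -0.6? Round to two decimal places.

Ed = −245P/(54090 − 245P). Set this equal to -0.6:
245P = 0.6·(54090 − 245P) ⇒ 245P(1 + 0.6) = 0.6·54090
P = 0.6·54090 / (245·1.6) = 82.7908…

82.79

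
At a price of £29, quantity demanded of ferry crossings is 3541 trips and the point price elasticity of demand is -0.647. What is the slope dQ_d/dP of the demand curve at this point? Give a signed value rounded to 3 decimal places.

Ed = (dQ_d/dP)·(P/Q_d) ⇒ dQ_d/dP = Ed·Q_d/P = (-0.647)·3541/29 = -79.00093…

-79.001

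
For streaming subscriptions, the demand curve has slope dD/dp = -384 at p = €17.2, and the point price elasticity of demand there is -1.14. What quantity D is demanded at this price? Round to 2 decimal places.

5793.68

Ed = (dD/dp)·(p/D) ⇒ D = (dD/dp)·p/Ed = (-384)·17.2/(-1.14) = 5793.6842…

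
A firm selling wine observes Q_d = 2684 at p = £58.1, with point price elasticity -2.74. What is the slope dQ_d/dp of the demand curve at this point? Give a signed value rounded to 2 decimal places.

Ed = (dQ_d/dp)·(p/Q_d) ⇒ dQ_d/dp = Ed·Q_d/p = (-2.74)·2684/58.1 = -126.5776…

-126.58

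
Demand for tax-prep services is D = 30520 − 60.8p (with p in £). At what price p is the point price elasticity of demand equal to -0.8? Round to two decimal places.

223.10

Ed = −60.8p/(30520 − 60.8p). Set this equal to -0.8:
60.8p = 0.8·(30520 − 60.8p) ⇒ 60.8p(1 + 0.8) = 0.8·30520
p = 0.8·30520 / (60.8·1.8) = 223.0994…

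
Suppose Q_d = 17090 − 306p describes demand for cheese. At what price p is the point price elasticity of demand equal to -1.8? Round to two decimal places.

Ed = −306p/(17090 − 306p). Set this equal to -1.8:
306p = 1.8·(17090 − 306p) ⇒ 306p(1 + 1.8) = 1.8·17090
p = 1.8·17090 / (306·2.8) = 35.9033…

35.90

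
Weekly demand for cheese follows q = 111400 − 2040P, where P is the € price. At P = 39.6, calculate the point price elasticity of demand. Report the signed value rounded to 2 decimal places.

-2.64

dq/dP = −2040. At P = 39.6, q = 111400 − 2040(39.6) = 30616.
Ed = (dq/dP)·(P/q) = −2040 × (39.6/30616) = -2.6386…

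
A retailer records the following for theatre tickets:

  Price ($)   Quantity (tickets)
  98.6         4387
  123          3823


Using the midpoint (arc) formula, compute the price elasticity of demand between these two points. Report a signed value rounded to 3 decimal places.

-0.624

%ΔQ = (3823 − 4387) / [(4387 + 3823)/2] = -564/4105 = -0.137393…
%ΔP = (123 − 98.6) / [(98.6 + 123)/2] = 24.4/110.8 = 0.220216…
Arc Ed = %ΔQ / %ΔP = (-564/4105) / (24.4/110.8) = -0.62390…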